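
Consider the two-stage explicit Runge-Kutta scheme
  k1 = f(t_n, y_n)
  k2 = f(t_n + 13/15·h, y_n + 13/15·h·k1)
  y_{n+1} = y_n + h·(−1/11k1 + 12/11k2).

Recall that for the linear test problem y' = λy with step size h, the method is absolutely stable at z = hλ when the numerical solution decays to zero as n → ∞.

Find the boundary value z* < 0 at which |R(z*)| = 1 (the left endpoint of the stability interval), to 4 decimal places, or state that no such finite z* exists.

left endpoint -1.0577.

Set f=λy, z=hλ:
  k1=λy_n ⇒ h·k1=z·y_n;  k2=λ(1+13/15z)y_n ⇒ h·k2=z(1+13/15z)y_n
  y_{n+1}/y_n = 1 − 1/11z + 12/11z(1+13/15z) = 1 + z + 52/55z²
  ⇒ R(z) = 1 + z + 52/55z².

Find x<0 with |R(x)|<1.
x=-1.5: |R|=1.6273
R=1: x+52/55x²=0 ⇒ x=−55/52=-1.0577; min R=1−1/(4·52/55)=0.7356>−1
Confirm numerically:
  x=-0.899: |R|=0.86512 <1
  x=-0.694: |R|=0.76136 <1
  x=-0.449: |R|=0.74160 <1
  x=-1.654: |R|=1.93250 >1
  x=-1.218: |R|=1.18460 >1
Interval (-1.0577, 0).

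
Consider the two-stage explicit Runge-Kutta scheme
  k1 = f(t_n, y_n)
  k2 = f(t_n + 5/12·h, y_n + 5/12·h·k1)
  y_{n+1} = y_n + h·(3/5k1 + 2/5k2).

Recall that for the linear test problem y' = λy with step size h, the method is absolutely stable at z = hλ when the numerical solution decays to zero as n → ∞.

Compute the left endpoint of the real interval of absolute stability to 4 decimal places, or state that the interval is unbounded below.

z* = -6.0000.

On y'=λy, z=hλ:
  k1=λy_n ⇒ h·k1=z·y_n;  k2=λ(1+5/12z)y_n ⇒ h·k2=z(1+5/12z)y_n
  y_{n+1}/y_n = 1 + 3/5z + 2/5z(1+5/12z) = 1 + z + 1/6z²
  R(z) = 1 + z + 1/6z².

Solve |R(x)|<1 on ℝ⁻.
x=-0.58: |R|=0.4761
R=1: x+1/6x²=0 ⇒ x=−6=-6.0000; min R=1−1/(4·1/6)=-0.5000>−1
Confirm numerically:
  x=-5.950: |R|=0.95042 <1
  x=-5.288: |R|=0.37249 <1
  x=-3.065: |R|=0.49930 <1
  x=-6.307: |R|=1.32271 >1
  x=-6.267: |R|=1.27888 >1
  x=-6.068: |R|=1.06877 >1
So |R|<1 on (-6.0000, 0).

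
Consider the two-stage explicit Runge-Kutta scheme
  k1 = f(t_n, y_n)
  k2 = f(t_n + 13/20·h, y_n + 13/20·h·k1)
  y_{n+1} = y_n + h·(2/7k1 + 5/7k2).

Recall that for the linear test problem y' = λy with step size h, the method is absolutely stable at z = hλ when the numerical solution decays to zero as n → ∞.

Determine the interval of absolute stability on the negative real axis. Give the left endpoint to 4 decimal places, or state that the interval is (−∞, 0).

z∈(-2.1538,0).

Test eqn y'=λy, z=hλ:
  k1=λy_n ⇒ h·k1=z·y_n;  k2=λ(1+13/20z)y_n ⇒ h·k2=z(1+13/20z)y_n
  y_{n+1}/y_n = 1 + 2/7z + 5/7z(1+13/20z) = 1 + z + 13/28z²
  Hence R(z) = 1 + z + 13/28z².

Solve |R(x)|<1 on ℝ⁻.
x=-1.05: |R|=0.4619
R=1: x+13/28x²=0 ⇒ x=−28/13=-2.1538; min R=1−1/(4·13/28)=0.4615>−1
Confirm numerically:
  x=-2.118: |R|=0.96475 <1
  x=-1.897: |R|=0.77378 <1
  x=-1.311: |R|=0.48698 <1
  x=-2.572: |R|=1.49934 >1
  x=-2.563: |R|=1.48688 >1
  x=-2.554: |R|=1.47450 >1
So |R|<1 on (-2.1538, 0).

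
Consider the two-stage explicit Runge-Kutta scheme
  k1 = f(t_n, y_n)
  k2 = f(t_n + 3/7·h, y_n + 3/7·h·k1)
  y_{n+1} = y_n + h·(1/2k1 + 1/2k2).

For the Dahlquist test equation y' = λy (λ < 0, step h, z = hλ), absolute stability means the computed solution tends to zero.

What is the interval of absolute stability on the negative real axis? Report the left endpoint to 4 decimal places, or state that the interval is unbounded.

(-4.6667, 0).

With y'=λy (z=hλ):
  k1=λy_n ⇒ h·k1=z·y_n;  k2=λ(1+3/7z)y_n ⇒ h·k2=z(1+3/7z)y_n
  y_{n+1}/y_n = 1 + 1/2z + 1/2z(1+3/7z) = 1 + z + 3/14z²
  ⇒ R(z) = 1 + z + 3/14z².

Need |R(x)|<1, x<0.
x=-0.52: |R|=0.5379
R=1: x+3/14x²=0 ⇒ x=−14/3=-4.6667; min R=1−1/(4·3/14)=-0.1667>−1
Confirm numerically:
  x=-3.032: |R|=0.06207 <1
  x=-2.665: |R|=0.14309 <1
  x=-2.229: |R|=0.16433 <1
  x=-5.195: |R|=1.58815 >1
  x=-5.163: |R|=1.54912 >1
  x=-4.827: |R|=1.16584 >1
Stable set (-4.6667, 0).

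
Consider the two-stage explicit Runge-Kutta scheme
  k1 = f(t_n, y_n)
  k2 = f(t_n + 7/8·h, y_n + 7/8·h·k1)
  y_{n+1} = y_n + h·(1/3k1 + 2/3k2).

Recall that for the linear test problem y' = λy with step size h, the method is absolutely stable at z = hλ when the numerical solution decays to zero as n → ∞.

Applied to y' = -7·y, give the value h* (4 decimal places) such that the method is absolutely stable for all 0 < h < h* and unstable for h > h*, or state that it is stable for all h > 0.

Test eqn y'=λy, z=hλ:
  k1=λy_n ⇒ h·k1=z·y_n;  k2=λ(1+7/8z)y_n ⇒ h·k2=z(1+7/8z)y_n
  y_{n+1}/y_n = 1 + 1/3z + 2/3z(1+7/8z) = 1 + z + 7/12z²
  so R(z) = 1 + z + 7/12z².

Solve |R(x)|<1 on ℝ⁻.
x=-0.99: |R|=0.5817
R=1: x+7/12x²=0 ⇒ x=−12/7=-1.7143; min R=1−1/(4·7/12)=0.5714>−1
Confirm numerically:
  x=-1.600: |R|=0.89333 <1
  x=-1.479: |R|=0.79701 <1
  x=-1.096: |R|=0.60471 <1
  x=-1.999: |R|=1.33200 >1
  x=-1.736: |R|=1.02199 >1
Stable set (-1.7143, 0).

(-1.7143,0); λ=-7 ⇒ h* = (12/7)/7 = 0.2449.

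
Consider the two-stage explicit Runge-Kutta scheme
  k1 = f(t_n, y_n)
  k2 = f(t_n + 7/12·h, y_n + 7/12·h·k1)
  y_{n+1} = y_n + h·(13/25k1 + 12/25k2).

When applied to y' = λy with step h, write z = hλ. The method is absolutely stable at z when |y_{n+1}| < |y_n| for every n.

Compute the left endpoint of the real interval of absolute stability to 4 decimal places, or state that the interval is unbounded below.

With y'=λy (z=hλ):
  k1=λy_n ⇒ h·k1=z·y_n;  k2=λ(1+7/12z)y_n ⇒ h·k2=z(1+7/12z)y_n
  y_{n+1}/y_n = 1 + 13/25z + 12/25z(1+7/12z) = 1 + z + 7/25z²
  so R(z) = 1 + z + 7/25z².

Boundary: |R(x)|=1, x<0.
x=-1.72: |R|=0.1084
R=1: x+7/25x²=0 ⇒ x=−25/7=-3.5714; min R=1−1/(4·7/25)=0.1071>−1
Confirm numerically:
  x=-3.137: |R|=0.61842 <1
  x=-2.863: |R|=0.43210 <1
  x=-2.051: |R|=0.12685 <1
  x=-1.531: |R|=0.12531 <1
  x=-4.082: |R|=1.58356 >1
  x=-3.889: |R|=1.34581 >1
So |R|<1 on (-3.5714, 0).

z* = -3.5714.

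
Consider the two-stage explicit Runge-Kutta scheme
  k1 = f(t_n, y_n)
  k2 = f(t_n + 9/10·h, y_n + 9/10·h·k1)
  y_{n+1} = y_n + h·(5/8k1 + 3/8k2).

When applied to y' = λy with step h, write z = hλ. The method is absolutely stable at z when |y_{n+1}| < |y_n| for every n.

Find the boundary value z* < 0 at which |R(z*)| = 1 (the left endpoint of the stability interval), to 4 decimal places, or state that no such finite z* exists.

On y'=λy, z=hλ:
  k1=λy_n ⇒ h·k1=z·y_n;  k2=λ(1+9/10z)y_n ⇒ h·k2=z(1+9/10z)y_n
  y_{n+1}/y_n = 1 + 5/8z + 3/8z(1+9/10z) = 1 + z + 27/80z²
  ⇒ R(z) = 1 + z + 27/80z².

Boundary: |R(x)|=1, x<0.
x=-0.33: |R|=0.7068
R=1: x+27/80x²=0 ⇒ x=−80/27=-2.9630; min R=1−1/(4·27/80)=0.2593>−1
Confirm numerically:
  x=-2.191: |R|=0.42916 <1
  x=-1.497: |R|=0.25934 <1
  x=-1.479: |R|=0.25926 <1
  x=-3.495: |R|=1.62757 >1
  x=-3.016: |R|=1.05399 >1
  x=-3.003: |R|=1.04058 >1
So |R|<1 on (-2.9630, 0).

left endpoint -2.9630.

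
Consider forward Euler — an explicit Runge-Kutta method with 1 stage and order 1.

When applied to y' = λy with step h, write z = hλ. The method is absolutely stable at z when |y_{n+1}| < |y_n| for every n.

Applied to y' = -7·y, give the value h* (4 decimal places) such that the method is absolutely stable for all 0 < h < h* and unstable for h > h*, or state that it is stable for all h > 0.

(-2.0000,0); λ=-7 ⇒ h* = 0.2857.

With y'=λy (z=hλ):
  order 1, 1-stage ⇒ R(z)=1+z
  (e.g. R(-1.09)=-0.09000, |R|=0.09000)

Find x<0 with |R(x)|<1.
x=-1.09: |R|=0.0900
|R(-1.8)|=0.8000 |R(-1.48)|=0.4800 |R(-1.46)|=0.4600
Bisect:
  x_lo=-2.4952 |R|=1.4952  x_hi=-0.0523 |R|=0.9477
  mid=-1.27374 |R|=0.27374 →hi
  mid=-1.88447 |R|=0.88447 →hi
  mid=-2.18983 |R|=1.18983 →lo
  mid=-2.03715 |R|=1.03715 →lo
  mid=-1.96081 |R|=0.96081 →hi
  mid=-1.99898 |R|=0.99898 →hi
  mid=-2.01807 |R|=1.01807 →lo
  ...
  [-2.00002,-1.99988] ⇒ x*=-2.0000
So |R|<1 on (-2.0000, 0).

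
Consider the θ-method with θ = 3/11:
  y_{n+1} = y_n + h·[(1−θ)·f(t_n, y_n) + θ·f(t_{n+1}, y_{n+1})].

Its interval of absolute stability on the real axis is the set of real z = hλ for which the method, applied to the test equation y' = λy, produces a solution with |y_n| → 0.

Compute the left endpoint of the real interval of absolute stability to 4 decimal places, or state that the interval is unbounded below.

Test eqn y'=λy, z=hλ:
  y_{n+1} = y_n + z·[8/11·y_n + 3/11·y_{n+1}] ⇒ (1 − 3/11z)y_{n+1} = (1 + 8/11z)y_n
  R(z) = (1 + 8/11z)/(1 − 3/11z).

Need |R(x)|<1, x<0.
x=-1.41: |R|=0.0184
R=−1: 1+8/11x = −1+3/11x ⇒ -5/11x=2 ⇒ x=2/(-5/11)=-4.4000
Confirm numerically:
  x=-4.178: |R|=0.95283 <1
  x=-3.782: |R|=0.86172 <1
  x=-3.384: |R|=0.75983 <1
  x=-2.340: |R|=0.42841 <1
  x=-4.909: |R|=1.09892 >1
  x=-4.886: |R|=1.09471 >1
  x=-4.471: |R|=1.01454 >1
Stable set (-4.4000, 0).

left endpoint -4.4000.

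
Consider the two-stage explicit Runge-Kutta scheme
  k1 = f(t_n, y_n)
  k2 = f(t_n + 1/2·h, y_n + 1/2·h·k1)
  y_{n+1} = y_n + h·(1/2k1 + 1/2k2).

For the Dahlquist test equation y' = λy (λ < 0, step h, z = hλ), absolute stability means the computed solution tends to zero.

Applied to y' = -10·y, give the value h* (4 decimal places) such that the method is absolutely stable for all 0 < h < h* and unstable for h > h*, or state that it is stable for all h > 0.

(-4.0000,0); λ=-10 ⇒ h* = (4)/10 = 0.4000.

Set f=λy, z=hλ:
  k1=λy_n ⇒ h·k1=z·y_n;  k2=λ(1+1/2z)y_n ⇒ h·k2=z(1+1/2z)y_n
  y_{n+1}/y_n = 1 + 1/2z + 1/2z(1+1/2z) = 1 + z + 1/4z²
  ⇒ R(z) = 1 + z + 1/4z².

Solve |R(x)|<1 on ℝ⁻.
x=-0.53: |R|=0.5402
R=1: x+1/4x²=0 ⇒ x=−4=-4.0000; min R=1−1/(4·1/4)=0.0000>−1
Confirm numerically:
  x=-3.887: |R|=0.89019 <1
  x=-3.401: |R|=0.49070 <1
  x=-2.129: |R|=0.00416 <1
  x=-1.609: |R|=0.03822 <1
  x=-4.523: |R|=1.59138 >1
  x=-4.186: |R|=1.19465 >1
Stable set (-4.0000, 0).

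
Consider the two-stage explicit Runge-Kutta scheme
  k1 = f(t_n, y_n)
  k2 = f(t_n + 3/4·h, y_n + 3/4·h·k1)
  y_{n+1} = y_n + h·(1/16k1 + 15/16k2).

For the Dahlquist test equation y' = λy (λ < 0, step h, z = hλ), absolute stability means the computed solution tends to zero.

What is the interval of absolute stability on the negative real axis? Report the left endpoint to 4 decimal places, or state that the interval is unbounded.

Test eqn y'=λy, z=hλ:
  k1=λy_n ⇒ h·k1=z·y_n;  k2=λ(1+3/4z)y_n ⇒ h·k2=z(1+3/4z)y_n
  y_{n+1}/y_n = 1 + 1/16z + 15/16z(1+3/4z) = 1 + z + 45/64z²
  ⇒ R(z) = 1 + z + 45/64z².

Need |R(x)|<1, x<0.
x=-0.66: |R|=0.6463
R=1: x+45/64x²=0 ⇒ x=−64/45=-1.4222; min R=1−1/(4·45/64)=0.6444>−1
Confirm numerically:
  x=-1.371: |R|=0.95062 <1
  x=-1.330: |R|=0.91376 <1
  x=-1.102: |R|=0.75188 <1
  x=-0.671: |R|=0.64558 <1
  x=-1.819: |R|=1.50747 >1
  x=-1.774: |R|=1.43879 >1
  x=-1.730: |R|=1.37438 >1
So |R|<1 on (-1.4222, 0).

(-1.4222, 0).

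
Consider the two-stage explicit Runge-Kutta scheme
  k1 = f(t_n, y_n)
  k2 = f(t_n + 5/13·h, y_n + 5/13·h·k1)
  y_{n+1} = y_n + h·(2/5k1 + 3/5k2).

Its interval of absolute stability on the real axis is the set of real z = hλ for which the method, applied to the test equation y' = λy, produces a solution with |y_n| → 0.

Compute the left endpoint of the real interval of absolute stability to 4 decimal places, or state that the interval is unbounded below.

left endpoint -4.3333.

Test eqn y'=λy, z=hλ:
  k1=λy_n ⇒ h·k1=z·y_n;  k2=λ(1+5/13z)y_n ⇒ h·k2=z(1+5/13z)y_n
  y_{n+1}/y_n = 1 + 2/5z + 3/5z(1+5/13z) = 1 + z + 3/13z²
  Hence R(z) = 1 + z + 3/13z².

Boundary: |R(x)|=1, x<0.
x=-0.86: |R|=0.3107
R=1: x+3/13x²=0 ⇒ x=−13/3=-4.3333; min R=1−1/(4·3/13)=-0.0833>−1
Confirm numerically:
  x=-3.894: |R|=0.60521 <1
  x=-3.236: |R|=0.18055 <1
  x=-2.633: |R|=0.03315 <1
  x=-1.801: |R|=0.05248 <1
  x=-4.932: |R|=1.68137 >1
  x=-4.842: |R|=1.56838 >1
  x=-4.798: |R|=1.51449 >1
Stable set (-4.3333, 0).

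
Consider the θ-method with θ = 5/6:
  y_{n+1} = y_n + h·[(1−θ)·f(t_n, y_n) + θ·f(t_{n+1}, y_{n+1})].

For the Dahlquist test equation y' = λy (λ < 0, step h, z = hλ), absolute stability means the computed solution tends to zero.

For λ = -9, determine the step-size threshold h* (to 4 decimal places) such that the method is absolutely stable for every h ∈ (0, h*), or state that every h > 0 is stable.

(−∞, 0) — no finite endpoint. Any h>0 works for λ=-9.

With y'=λy (z=hλ):
  y_{n+1} = y_n + z·[1/6·y_n + 5/6·y_{n+1}] ⇒ (1 − 5/6z)y_{n+1} = (1 + 1/6z)y_n
  so R(z) = (1 + 1/6z)/(1 − 5/6z).

Solve |R(x)|<1 on ℝ⁻.
x=-1.36: |R|=0.3625
x=-2: |R|=0.2500
x=-10: |R|=0.0714
x=-100: |R|=0.1858
θ=5/6≥1/2 ⇒ |1+1/6x|<|1−5/6x| ∀x<0 ⇒ interval (−∞,0).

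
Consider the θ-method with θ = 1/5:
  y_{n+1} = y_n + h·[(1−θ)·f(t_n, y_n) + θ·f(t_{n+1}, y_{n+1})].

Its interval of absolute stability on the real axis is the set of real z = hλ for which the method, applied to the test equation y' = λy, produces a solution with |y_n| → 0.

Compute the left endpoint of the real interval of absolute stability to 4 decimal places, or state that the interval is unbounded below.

With y'=λy (z=hλ):
  y_{n+1} = y_n + z·[4/5·y_n + 1/5·y_{n+1}] ⇒ (1 − 1/5z)y_{n+1} = (1 + 4/5z)y_n
  ⇒ R(z) = (1 + 4/5z)/(1 − 1/5z).

Find x<0 with |R(x)|<1.
x=-0.64: |R|=0.4326
R=−1: 1+4/5x = −1+1/5x ⇒ -3/5x=2 ⇒ x=2/(-3/5)=-3.3333
Confirm numerically:
  x=-2.461: |R|=0.64924 <1
  x=-2.338: |R|=0.59308 <1
  x=-1.502: |R|=0.15503 <1
  x=-3.747: |R|=1.14188 >1
  x=-3.412: |R|=1.02806 >1
So |R|<1 on (-3.3333, 0).

left endpoint -3.3333.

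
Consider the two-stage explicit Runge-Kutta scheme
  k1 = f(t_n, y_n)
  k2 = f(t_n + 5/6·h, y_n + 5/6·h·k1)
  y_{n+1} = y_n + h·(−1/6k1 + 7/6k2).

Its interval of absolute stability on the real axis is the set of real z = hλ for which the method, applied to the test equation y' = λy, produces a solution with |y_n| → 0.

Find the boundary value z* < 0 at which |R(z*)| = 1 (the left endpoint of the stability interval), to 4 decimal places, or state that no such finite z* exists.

Set f=λy, z=hλ:
  k1=λy_n ⇒ h·k1=z·y_n;  k2=λ(1+5/6z)y_n ⇒ h·k2=z(1+5/6z)y_n
  y_{n+1}/y_n = 1 − 1/6z + 7/6z(1+5/6z) = 1 + z + 35/36z²
  R(z) = 1 + z + 35/36z².

Boundary: |R(x)|=1, x<0.
x=-1.67: |R|=2.0414
R=1: x+35/36x²=0 ⇒ x=−36/35=-1.0286; min R=1−1/(4·35/36)=0.7429>−1
Confirm numerically:
  x=-0.981: |R|=0.95463 <1
  x=-0.921: |R|=0.90368 <1
  x=-0.593: |R|=0.74888 <1
  x=-1.278: |R|=1.30991 >1
  x=-1.098: |R|=1.07412 >1
Interval (-1.0286, 0).

z* = -1.0286.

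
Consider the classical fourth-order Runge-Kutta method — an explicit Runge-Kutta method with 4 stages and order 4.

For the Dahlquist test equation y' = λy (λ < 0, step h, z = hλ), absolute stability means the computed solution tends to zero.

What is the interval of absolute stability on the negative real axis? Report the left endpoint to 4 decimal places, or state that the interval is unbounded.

(-2.7853, 0).

With y'=λy (z=hλ):
  order 4, 4-stage ⇒ R(z)=1+z+z^2/2+z^3/6+z^4/24
  (e.g. R(-1.07)=0.35289, |R|=0.35289)

Boundary: |R(x)|=1, x<0.
x=-1.07: |R|=0.3529
|R(-2.07)|=0.3592 |R(-1.67)|=0.2723 |R(-1.47)|=0.2756
Bisect:
  x_lo=-3.5319 |R|=2.8460  x_hi=-0.3778 |R|=0.6854
  mid=-1.95485 |R|=0.31929 →hi
  mid=-2.74338 |R|=0.93862 →hi
  mid=-3.13764 |R|=1.67485 →lo
  mid=-2.94051 |R|=1.26037 →lo
  mid=-2.84194 |R|=1.08882 →lo
  mid=-2.79266 |R|=1.01116 →lo
  mid=-2.76802 |R|=0.97426 →hi
  ...
  [-2.78534,-2.78515] ⇒ x*=-2.7853
Stable set (-2.7853, 0).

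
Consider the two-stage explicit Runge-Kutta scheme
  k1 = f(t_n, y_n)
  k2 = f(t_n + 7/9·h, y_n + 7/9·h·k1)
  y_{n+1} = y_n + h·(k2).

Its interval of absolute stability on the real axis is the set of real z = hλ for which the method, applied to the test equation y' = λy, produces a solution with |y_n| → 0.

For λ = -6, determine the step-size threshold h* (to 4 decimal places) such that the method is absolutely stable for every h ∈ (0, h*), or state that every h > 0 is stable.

On y'=λy, z=hλ:
  k1=λy_n ⇒ h·k1=z·y_n;  k2=λ(1+7/9z)y_n ⇒ h·k2=z(1+7/9z)y_n
  y_{n+1}/y_n = 1 + z(1+7/9z) = 1 + z + 7/9z²
  R(z) = 1 + z + 7/9z².

Find x<0 with |R(x)|<1.
x=-0.39: |R|=0.7283
R=1: x+7/9x²=0 ⇒ x=−9/7=-1.2857; min R=1−1/(4·7/9)=0.6786>−1
Confirm numerically:
  x=-1.176: |R|=0.89965 <1
  x=-1.120: |R|=0.85564 <1
  x=-0.548: |R|=0.68557 <1
  x=-1.783: |R|=1.68962 >1
  x=-1.611: |R|=1.40758 >1
  x=-1.560: |R|=1.33280 >1
Interval (-1.2857, 0).

(-1.2857,0); λ=-6 ⇒ h* = (9/7)/6 = 0.2143.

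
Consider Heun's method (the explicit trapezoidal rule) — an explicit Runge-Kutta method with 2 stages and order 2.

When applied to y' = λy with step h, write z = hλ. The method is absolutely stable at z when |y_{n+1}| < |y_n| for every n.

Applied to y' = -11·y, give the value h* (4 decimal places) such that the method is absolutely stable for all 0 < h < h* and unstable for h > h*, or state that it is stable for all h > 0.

Set f=λy, z=hλ:
  order 2, 2-stage ⇒ R(z)=1+z+z^2/2
  (e.g. R(-1.25)=0.53125, |R|=0.53125)

Solve |R(x)|<1 on ℝ⁻.
x=-1.25: |R|=0.5312
|R(-0.99)|=0.5000 |R(-0.74)|=0.5338 |R(-0.68)|=0.5512
Bisect:
  x_lo=-2.4235 |R|=1.5131  x_hi=-0.3528 |R|=0.7094
  mid=-1.38814 |R|=0.57533 →hi
  mid=-1.90581 |R|=0.91024 →hi
  mid=-2.16464 |R|=1.17819 →lo
  mid=-2.03522 |R|=1.03584 →lo
  mid=-1.97051 |R|=0.97095 →hi
  mid=-2.00287 |R|=1.00287 →lo
  mid=-1.98669 |R|=0.98678 →hi
  mid=-1.99478 |R|=0.99479 →hi
  ...
  [-2.00009,-1.99996] ⇒ x*=-2.0000
So |R|<1 on (-2.0000, 0).

(-2.0000,0); λ=-11 ⇒ h* = 0.1818.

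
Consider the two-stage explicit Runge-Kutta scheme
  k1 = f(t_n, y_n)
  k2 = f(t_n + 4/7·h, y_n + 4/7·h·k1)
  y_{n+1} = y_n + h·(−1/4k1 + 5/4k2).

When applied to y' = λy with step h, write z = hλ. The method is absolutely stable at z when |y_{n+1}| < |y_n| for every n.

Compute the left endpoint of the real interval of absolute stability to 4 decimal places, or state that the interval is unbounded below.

z* = -1.4000.

Set f=λy, z=hλ:
  k1=λy_n ⇒ h·k1=z·y_n;  k2=λ(1+4/7z)y_n ⇒ h·k2=z(1+4/7z)y_n
  y_{n+1}/y_n = 1 − 1/4z + 5/4z(1+4/7z) = 1 + z + 5/7z²
  so R(z) = 1 + z + 5/7z².

Boundary: |R(x)|=1, x<0.
x=-0.73: |R|=0.6506
R=1: x+5/7x²=0 ⇒ x=−7/5=-1.4000; min R=1−1/(4·5/7)=0.6500>−1
Confirm numerically:
  x=-1.335: |R|=0.93802 <1
  x=-1.244: |R|=0.86138 <1
  x=-1.102: |R|=0.76543 <1
  x=-1.878: |R|=1.64120 >1
  x=-1.693: |R|=1.35432 >1
So |R|<1 on (-1.4000, 0).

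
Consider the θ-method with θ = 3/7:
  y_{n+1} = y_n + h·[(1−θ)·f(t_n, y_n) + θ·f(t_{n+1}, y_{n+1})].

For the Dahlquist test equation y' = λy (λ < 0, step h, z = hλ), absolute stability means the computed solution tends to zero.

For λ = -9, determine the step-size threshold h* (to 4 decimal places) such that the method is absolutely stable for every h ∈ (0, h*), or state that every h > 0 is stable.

With y'=λy (z=hλ):
  y_{n+1} = y_n + z·[4/7·y_n + 3/7·y_{n+1}] ⇒ (1 − 3/7z)y_{n+1} = (1 + 4/7z)y_n
  Hence R(z) = (1 + 4/7z)/(1 − 3/7z).

Boundary: |R(x)|=1, x<0.
x=-0.76: |R|=0.4267
R=−1: 1+4/7x = −1+3/7x ⇒ -1/7x=2 ⇒ x=2/(-1/7)=-14.0000
Confirm numerically:
  x=-11.522: |R|=0.94038 <1
  x=-9.845: |R|=0.88627 <1
  x=-8.513: |R|=0.83137 <1
  x=-14.480: |R|=1.00952 >1
  x=-14.461: |R|=1.00915 >1
  x=-14.326: |R|=1.00652 >1
Interval (-14.0000, 0).

(-14.0000,0); λ=-9 ⇒ h* = (14)/9 = 1.5556.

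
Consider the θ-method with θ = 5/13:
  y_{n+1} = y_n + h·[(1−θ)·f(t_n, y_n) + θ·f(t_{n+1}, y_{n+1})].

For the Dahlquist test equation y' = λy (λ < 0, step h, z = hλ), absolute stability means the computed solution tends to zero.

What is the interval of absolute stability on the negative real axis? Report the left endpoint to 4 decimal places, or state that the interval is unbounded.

z∈(-8.6667,0).

Set f=λy, z=hλ:
  y_{n+1} = y_n + z·[8/13·y_n + 5/13·y_{n+1}] ⇒ (1 − 5/13z)y_{n+1} = (1 + 8/13z)y_n
  Hence R(z) = (1 + 8/13z)/(1 − 5/13z).

Need |R(x)|<1, x<0.
x=-0.51: |R|=0.5736
R=−1: 1+8/13x = −1+5/13x ⇒ -3/13x=2 ⇒ x=2/(-3/13)=-8.6667
Confirm numerically:
  x=-7.939: |R|=0.95857 <1
  x=-6.187: |R|=0.83068 <1
  x=-3.934: |R|=0.56541 <1
  x=-8.946: |R|=1.01452 >1
  x=-8.877: |R|=1.01100 >1
  x=-8.720: |R|=1.00283 >1
Interval (-8.6667, 0).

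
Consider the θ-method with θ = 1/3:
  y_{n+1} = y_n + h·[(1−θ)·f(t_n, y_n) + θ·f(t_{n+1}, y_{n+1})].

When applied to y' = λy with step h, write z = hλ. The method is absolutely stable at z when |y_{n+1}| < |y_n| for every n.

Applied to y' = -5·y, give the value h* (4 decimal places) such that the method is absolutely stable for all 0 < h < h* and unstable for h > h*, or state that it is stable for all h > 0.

On y'=λy, z=hλ:
  y_{n+1} = y_n + z·[2/3·y_n + 1/3·y_{n+1}] ⇒ (1 − 1/3z)y_{n+1} = (1 + 2/3z)y_n
  ⇒ R(z) = (1 + 2/3z)/(1 − 1/3z).

Boundary: |R(x)|=1, x<0.
x=-1.7: |R|=0.0851
R=−1: 1+2/3x = −1+1/3x ⇒ -1/3x=2 ⇒ x=2/(-1/3)=-6.0000
Confirm numerically:
  x=-4.192: |R|=0.74861 <1
  x=-3.073: |R|=0.51803 <1
  x=-2.886: |R|=0.47095 <1
  x=-6.471: |R|=1.04973 >1
  x=-6.224: |R|=1.02428 >1
  x=-6.179: |R|=1.01950 >1
Stable set (-6.0000, 0).

(-6.0000,0); λ=-5 ⇒ h* = (6)/5 = 1.2000.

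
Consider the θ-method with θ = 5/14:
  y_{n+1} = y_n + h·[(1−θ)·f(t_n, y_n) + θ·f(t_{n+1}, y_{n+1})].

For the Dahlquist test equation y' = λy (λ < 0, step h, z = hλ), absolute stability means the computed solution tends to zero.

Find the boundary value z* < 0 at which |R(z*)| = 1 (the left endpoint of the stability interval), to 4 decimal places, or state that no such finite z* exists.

With y'=λy (z=hλ):
  y_{n+1} = y_n + z·[9/14·y_n + 5/14·y_{n+1}] ⇒ (1 − 5/14z)y_{n+1} = (1 + 9/14z)y_n
  Hence R(z) = (1 + 9/14z)/(1 − 5/14z).

Find x<0 with |R(x)|<1.
x=-0.84: |R|=0.3538
R=−1: 1+9/14x = −1+5/14x ⇒ -2/7x=2 ⇒ x=2/(-2/7)=-7.0000
Confirm numerically:
  x=-6.860: |R|=0.98841 <1
  x=-5.896: |R|=0.89844 <1
  x=-4.225: |R|=0.68399 <1
  x=-7.418: |R|=1.03273 >1
  x=-7.098: |R|=1.00792 >1
  x=-7.025: |R|=1.00204 >1
So |R|<1 on (-7.0000, 0).

left endpoint -7.0000.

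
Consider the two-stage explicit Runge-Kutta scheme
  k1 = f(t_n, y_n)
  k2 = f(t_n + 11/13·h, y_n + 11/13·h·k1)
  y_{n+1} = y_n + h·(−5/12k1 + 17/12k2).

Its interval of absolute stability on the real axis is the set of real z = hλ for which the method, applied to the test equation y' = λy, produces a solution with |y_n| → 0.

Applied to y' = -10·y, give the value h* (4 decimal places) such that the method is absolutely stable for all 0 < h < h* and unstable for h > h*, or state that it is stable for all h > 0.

On y'=λy, z=hλ:
  k1=λy_n ⇒ h·k1=z·y_n;  k2=λ(1+11/13z)y_n ⇒ h·k2=z(1+11/13z)y_n
  y_{n+1}/y_n = 1 − 5/12z + 17/12z(1+11/13z) = 1 + z + 187/156z²
  so R(z) = 1 + z + 187/156z².

Boundary: |R(x)|=1, x<0.
x=-1.12: |R|=1.3837
R=1: x+187/156x²=0 ⇒ x=−156/187=-0.8342; min R=1−1/(4·187/156)=0.7914>−1
Confirm numerically:
  x=-0.809: |R|=0.97554 <1
  x=-0.423: |R|=0.79149 <1
  x=-0.420: |R|=0.79145 <1
  x=-1.273: |R|=1.66956 >1
  x=-1.174: |R|=1.47816 >1
Stable set (-0.8342, 0).

(-0.8342,0); λ=-10 ⇒ h* = (156/187)/10 = 0.0834.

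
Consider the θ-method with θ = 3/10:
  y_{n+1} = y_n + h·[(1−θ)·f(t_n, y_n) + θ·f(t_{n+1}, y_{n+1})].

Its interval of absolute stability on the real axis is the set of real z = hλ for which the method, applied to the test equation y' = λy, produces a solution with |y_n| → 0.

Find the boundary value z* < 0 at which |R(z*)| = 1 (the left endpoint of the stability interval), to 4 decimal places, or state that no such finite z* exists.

z* = -5.0000.

On y'=λy, z=hλ:
  y_{n+1} = y_n + z·[7/10·y_n + 3/10·y_{n+1}] ⇒ (1 − 3/10z)y_{n+1} = (1 + 7/10z)y_n
  R(z) = (1 + 7/10z)/(1 − 3/10z).

Need |R(x)|<1, x<0.
x=-1.12: |R|=0.1617
R=−1: 1+7/10x = −1+3/10x ⇒ -2/5x=2 ⇒ x=2/(-2/5)=-5.0000
Confirm numerically:
  x=-3.701: |R|=0.75378 <1
  x=-3.249: |R|=0.64531 <1
  x=-2.335: |R|=0.37313 <1
  x=-5.339: |R|=1.05212 >1
  x=-5.324: |R|=1.04990 >1
  x=-5.309: |R|=1.04767 >1
Stable set (-5.0000, 0).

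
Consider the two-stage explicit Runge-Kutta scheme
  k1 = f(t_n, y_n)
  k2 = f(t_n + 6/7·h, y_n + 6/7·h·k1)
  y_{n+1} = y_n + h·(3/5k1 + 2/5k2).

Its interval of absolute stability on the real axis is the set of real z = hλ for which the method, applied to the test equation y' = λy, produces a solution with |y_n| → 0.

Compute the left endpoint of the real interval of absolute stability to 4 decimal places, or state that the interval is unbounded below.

z* = -2.9167.

With y'=λy (z=hλ):
  k1=λy_n ⇒ h·k1=z·y_n;  k2=λ(1+6/7z)y_n ⇒ h·k2=z(1+6/7z)y_n
  y_{n+1}/y_n = 1 + 3/5z + 2/5z(1+6/7z) = 1 + z + 12/35z²
  ⇒ R(z) = 1 + z + 12/35z².

Need |R(x)|<1, x<0.
x=-1.68: |R|=0.2877
R=1: x+12/35x²=0 ⇒ x=−35/12=-2.9167; min R=1−1/(4·12/35)=0.2708>−1
Confirm numerically:
  x=-2.599: |R|=0.71693 <1
  x=-2.199: |R|=0.45892 <1
  x=-1.304: |R|=0.27900 <1
  x=-3.513: |R|=1.71826 >1
  x=-3.501: |R|=1.70140 >1
  x=-3.152: |R|=1.25432 >1
Stable set (-2.9167, 0).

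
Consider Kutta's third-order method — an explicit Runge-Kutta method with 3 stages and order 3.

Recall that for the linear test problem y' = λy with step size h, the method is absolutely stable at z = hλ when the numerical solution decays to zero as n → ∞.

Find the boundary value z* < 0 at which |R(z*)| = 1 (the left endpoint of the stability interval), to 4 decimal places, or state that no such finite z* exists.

Test eqn y'=λy, z=hλ:
  order 3, 3-stage ⇒ R(z)=1+z+z^2/2+z^3/6
  (e.g. R(-1.5)=0.06250, |R|=0.06250)

Find x<0 with |R(x)|<1.
x=-1.5: |R|=0.0625
|R(-1.66)|=0.0446 |R(-0.93)|=0.3684 |R(-0.62)|=0.5325
Bisect:
  x_lo=-2.8929 |R|=1.7435  x_hi=-0.1216 |R|=0.8855
  mid=-1.50725 |R|=0.05795 →hi
  mid=-2.20008 |R|=0.55476 →hi
  mid=-2.54649 |R|=1.05635 →lo
  mid=-2.37328 |R|=0.78496 →hi
  mid=-2.45989 |R|=0.91518 →hi
  mid=-2.50319 |R|=0.98436 →hi
  mid=-2.52484 |R|=1.02000 →lo
  mid=-2.51401 |R|=1.00209 →lo
  mid=-2.50860 |R|=0.99320 →hi
  mid=-2.51131 |R|=0.99764 →hi
  ...
  [-2.51283,-2.51266] ⇒ x*=-2.5127
Interval (-2.5127, 0).

left endpoint -2.5127.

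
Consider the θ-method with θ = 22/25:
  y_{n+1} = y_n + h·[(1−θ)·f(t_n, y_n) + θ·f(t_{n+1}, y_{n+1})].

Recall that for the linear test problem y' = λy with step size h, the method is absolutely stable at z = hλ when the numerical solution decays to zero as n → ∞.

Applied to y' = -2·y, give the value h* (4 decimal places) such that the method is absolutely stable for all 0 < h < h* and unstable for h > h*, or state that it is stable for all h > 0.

(−∞, 0) — no finite endpoint. Any h>0 works for λ=-2.

Set f=λy, z=hλ:
  y_{n+1} = y_n + z·[3/25·y_n + 22/25·y_{n+1}] ⇒ (1 − 22/25z)y_{n+1} = (1 + 3/25z)y_n
  Hence R(z) = (1 + 3/25z)/(1 − 22/25z).

Need |R(x)|<1, x<0.
x=-1.28: |R|=0.3980
x=-2: |R|=0.2754
x=-10: |R|=0.0204
x=-100: |R|=0.1236
θ=22/25≥1/2 ⇒ |1+3/25x|<|1−22/25x| ∀x<0 ⇒ interval (−∞,0).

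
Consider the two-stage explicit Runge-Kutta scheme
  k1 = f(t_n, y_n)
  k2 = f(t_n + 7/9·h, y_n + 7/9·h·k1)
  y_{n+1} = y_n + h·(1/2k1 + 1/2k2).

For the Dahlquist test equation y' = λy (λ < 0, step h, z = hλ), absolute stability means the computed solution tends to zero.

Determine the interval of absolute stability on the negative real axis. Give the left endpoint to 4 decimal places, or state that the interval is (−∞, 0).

On y'=λy, z=hλ:
  k1=λy_n ⇒ h·k1=z·y_n;  k2=λ(1+7/9z)y_n ⇒ h·k2=z(1+7/9z)y_n
  y_{n+1}/y_n = 1 + 1/2z + 1/2z(1+7/9z) = 1 + z + 7/18z²
  Hence R(z) = 1 + z + 7/18z².

Find x<0 with |R(x)|<1.
x=-0.92: |R|=0.4092
R=1: x+7/18x²=0 ⇒ x=−18/7=-2.5714; min R=1−1/(4·7/18)=0.3571>−1
Confirm numerically:
  x=-1.950: |R|=0.52875 <1
  x=-1.583: |R|=0.39151 <1
  x=-1.365: |R|=0.35959 <1
  x=-3.067: |R|=1.59108 >1
  x=-2.837: |R|=1.29300 >1
  x=-2.711: |R|=1.14715 >1
So |R|<1 on (-2.5714, 0).

(-2.5714, 0).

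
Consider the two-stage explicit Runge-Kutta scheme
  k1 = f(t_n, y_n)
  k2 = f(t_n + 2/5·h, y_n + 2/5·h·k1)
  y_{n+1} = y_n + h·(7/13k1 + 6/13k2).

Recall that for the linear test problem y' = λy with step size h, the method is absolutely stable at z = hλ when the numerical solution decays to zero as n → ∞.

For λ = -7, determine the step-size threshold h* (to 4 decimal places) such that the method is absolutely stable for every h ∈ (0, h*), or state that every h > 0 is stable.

Set f=λy, z=hλ:
  k1=λy_n ⇒ h·k1=z·y_n;  k2=λ(1+2/5z)y_n ⇒ h·k2=z(1+2/5z)y_n
  y_{n+1}/y_n = 1 + 7/13z + 6/13z(1+2/5z) = 1 + z + 12/65z²
  ⇒ R(z) = 1 + z + 12/65z².

Solve |R(x)|<1 on ℝ⁻.
x=-0.39: |R|=0.6381
R=1: x+12/65x²=0 ⇒ x=−65/12=-5.4167; min R=1−1/(4·12/65)=-0.3542>−1
Confirm numerically:
  x=-3.976: |R|=0.05749 <1
  x=-3.599: |R|=0.20771 <1
  x=-2.929: |R|=0.34518 <1
  x=-5.984: |R|=1.62675 >1
  x=-5.796: |R|=1.40590 >1
  x=-5.731: |R|=1.33257 >1
Interval (-5.4167, 0).

(-5.4167,0); λ=-7 ⇒ h* = (65/12)/7 = 0.7738.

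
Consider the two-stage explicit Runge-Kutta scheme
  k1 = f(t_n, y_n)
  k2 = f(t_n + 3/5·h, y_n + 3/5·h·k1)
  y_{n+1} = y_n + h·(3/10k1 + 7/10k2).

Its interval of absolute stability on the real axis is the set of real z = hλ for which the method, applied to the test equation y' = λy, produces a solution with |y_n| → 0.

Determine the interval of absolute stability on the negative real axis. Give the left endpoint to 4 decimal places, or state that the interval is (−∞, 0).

z∈(-2.3810,0).

On y'=λy, z=hλ:
  k1=λy_n ⇒ h·k1=z·y_n;  k2=λ(1+3/5z)y_n ⇒ h·k2=z(1+3/5z)y_n
  y_{n+1}/y_n = 1 + 3/10z + 7/10z(1+3/5z) = 1 + z + 21/50z²
  R(z) = 1 + z + 21/50z².

Boundary: |R(x)|=1, x<0.
x=-0.77: |R|=0.4790
R=1: x+21/50x²=0 ⇒ x=−50/21=-2.3810; min R=1−1/(4·21/50)=0.4048>−1
Confirm numerically:
  x=-2.183: |R|=0.81851 <1
  x=-2.084: |R|=0.74008 <1
  x=-1.195: |R|=0.40477 <1
  x=-2.774: |R|=1.45793 >1
  x=-2.585: |R|=1.22153 >1
  x=-2.579: |R|=1.21452 >1
So |R|<1 on (-2.3810, 0).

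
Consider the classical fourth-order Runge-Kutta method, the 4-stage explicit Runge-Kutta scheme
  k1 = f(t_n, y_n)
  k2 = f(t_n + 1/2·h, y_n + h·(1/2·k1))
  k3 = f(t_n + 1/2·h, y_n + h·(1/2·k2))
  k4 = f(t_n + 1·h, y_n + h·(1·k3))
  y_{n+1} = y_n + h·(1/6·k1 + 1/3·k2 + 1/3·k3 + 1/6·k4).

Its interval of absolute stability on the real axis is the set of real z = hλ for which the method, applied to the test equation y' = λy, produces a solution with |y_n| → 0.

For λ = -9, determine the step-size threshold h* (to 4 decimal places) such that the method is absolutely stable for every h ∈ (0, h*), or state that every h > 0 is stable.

On y'=λy, z=hλ:
  order 4, 4-stage ⇒ R(z)=1+z+z^2/2+z^3/6+z^4/24
  (e.g. R(-0.43)=0.65062, |R|=0.65062)

Find x<0 with |R(x)|<1.
x=-0.43: |R|=0.6506
|R(-1.31)|=0.2961 |R(-0.93)|=0.3996 |R(-0.86)|=0.4266
Bisect:
  x_lo=-3.5277 |R|=2.8309  x_hi=-0.1507 |R|=0.8601
  mid=-1.83924 |R|=0.29200 →hi
  mid=-2.68350 |R|=0.85706 →hi
  mid=-3.10562 |R|=1.60059 →lo
  mid=-2.89456 |R|=1.17763 →lo
  mid=-2.78903 |R|=1.00564 →lo
  mid=-2.73626 |R|=0.92856 →hi
  mid=-2.76264 |R|=0.96639 →hi
  ...
  [-2.78532,-2.78511] ⇒ x*=-2.7853
So |R|<1 on (-2.7853, 0).

(-2.7853,0); λ=-9 ⇒ h* = 0.3095.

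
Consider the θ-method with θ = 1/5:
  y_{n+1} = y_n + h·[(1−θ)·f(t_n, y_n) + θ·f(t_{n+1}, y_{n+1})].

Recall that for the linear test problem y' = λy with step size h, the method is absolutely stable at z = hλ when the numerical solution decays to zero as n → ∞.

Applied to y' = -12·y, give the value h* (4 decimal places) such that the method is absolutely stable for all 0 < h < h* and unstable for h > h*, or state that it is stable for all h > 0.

On y'=λy, z=hλ:
  y_{n+1} = y_n + z·[4/5·y_n + 1/5·y_{n+1}] ⇒ (1 − 1/5z)y_{n+1} = (1 + 4/5z)y_n
  Hence R(z) = (1 + 4/5z)/(1 − 1/5z).

Find x<0 with |R(x)|<1.
x=-1.26: |R|=0.0064
R=−1: 1+4/5x = −1+1/5x ⇒ -3/5x=2 ⇒ x=2/(-3/5)=-3.3333
Confirm numerically:
  x=-2.993: |R|=0.87226 <1
  x=-2.680: |R|=0.74479 <1
  x=-1.628: |R|=0.22812 <1
  x=-3.878: |R|=1.18405 >1
  x=-3.576: |R|=1.08489 >1
Stable set (-3.3333, 0).

(-3.3333,0); λ=-12 ⇒ h* = (10/3)/12 = 0.2778.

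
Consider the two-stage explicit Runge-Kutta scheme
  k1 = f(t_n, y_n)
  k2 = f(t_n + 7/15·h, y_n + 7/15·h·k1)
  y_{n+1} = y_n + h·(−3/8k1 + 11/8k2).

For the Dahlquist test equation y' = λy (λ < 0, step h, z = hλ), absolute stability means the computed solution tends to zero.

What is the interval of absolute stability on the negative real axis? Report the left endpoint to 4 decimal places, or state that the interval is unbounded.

(-1.5584, 0).

Test eqn y'=λy, z=hλ:
  k1=λy_n ⇒ h·k1=z·y_n;  k2=λ(1+7/15z)y_n ⇒ h·k2=z(1+7/15z)y_n
  y_{n+1}/y_n = 1 − 3/8z + 11/8z(1+7/15z) = 1 + z + 77/120z²
  ⇒ R(z) = 1 + z + 77/120z².

Need |R(x)|<1, x<0.
x=-0.36: |R|=0.7232
R=1: x+77/120x²=0 ⇒ x=−120/77=-1.5584; min R=1−1/(4·77/120)=0.6104>−1
Confirm numerically:
  x=-1.504: |R|=0.94746 <1
  x=-1.176: |R|=0.71141 <1
  x=-0.912: |R|=0.62170 <1
  x=-0.906: |R|=0.62070 <1
  x=-2.143: |R|=1.80382 >1
  x=-1.836: |R|=1.32699 >1
Stable set (-1.5584, 0).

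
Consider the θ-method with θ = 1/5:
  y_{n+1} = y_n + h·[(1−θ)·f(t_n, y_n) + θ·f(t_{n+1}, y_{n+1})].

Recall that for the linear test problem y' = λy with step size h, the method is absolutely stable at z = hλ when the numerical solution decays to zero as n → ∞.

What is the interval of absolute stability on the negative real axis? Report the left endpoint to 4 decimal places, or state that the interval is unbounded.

z∈(-3.3333,0).

Test eqn y'=λy, z=hλ:
  y_{n+1} = y_n + z·[4/5·y_n + 1/5·y_{n+1}] ⇒ (1 − 1/5z)y_{n+1} = (1 + 4/5z)y_n
  ⇒ R(z) = (1 + 4/5z)/(1 − 1/5z).

Solve |R(x)|<1 on ℝ⁻.
x=-1.15: |R|=0.0650
R=−1: 1+4/5x = −1+1/5x ⇒ -3/5x=2 ⇒ x=2/(-3/5)=-3.3333
Confirm numerically:
  x=-2.861: |R|=0.81974 <1
  x=-1.795: |R|=0.32082 <1
  x=-1.545: |R|=0.18029 <1
  x=-3.930: |R|=1.20045 >1
  x=-3.861: |R|=1.17865 >1
  x=-3.370: |R|=1.01314 >1
Stable set (-3.3333, 0).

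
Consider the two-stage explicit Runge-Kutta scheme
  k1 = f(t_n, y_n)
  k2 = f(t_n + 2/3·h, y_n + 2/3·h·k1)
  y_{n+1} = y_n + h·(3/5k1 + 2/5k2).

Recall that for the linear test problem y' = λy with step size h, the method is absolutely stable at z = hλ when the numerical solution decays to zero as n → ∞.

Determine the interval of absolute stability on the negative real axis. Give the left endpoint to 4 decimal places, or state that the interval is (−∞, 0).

Test eqn y'=λy, z=hλ:
  k1=λy_n ⇒ h·k1=z·y_n;  k2=λ(1+2/3z)y_n ⇒ h·k2=z(1+2/3z)y_n
  y_{n+1}/y_n = 1 + 3/5z + 2/5z(1+2/3z) = 1 + z + 4/15z²
  ⇒ R(z) = 1 + z + 4/15z².

Solve |R(x)|<1 on ℝ⁻.
x=-0.48: |R|=0.5814
R=1: x+4/15x²=0 ⇒ x=−15/4=-3.7500; min R=1−1/(4·4/15)=0.0625>−1
Confirm numerically:
  x=-2.722: |R|=0.25381 <1
  x=-2.540: |R|=0.18043 <1
  x=-2.127: |R|=0.07943 <1
  x=-1.599: |R|=0.08281 <1
  x=-4.287: |R|=1.61390 >1
  x=-4.178: |R|=1.47685 >1
  x=-4.051: |R|=1.32516 >1
So |R|<1 on (-3.7500, 0).

(-3.7500, 0).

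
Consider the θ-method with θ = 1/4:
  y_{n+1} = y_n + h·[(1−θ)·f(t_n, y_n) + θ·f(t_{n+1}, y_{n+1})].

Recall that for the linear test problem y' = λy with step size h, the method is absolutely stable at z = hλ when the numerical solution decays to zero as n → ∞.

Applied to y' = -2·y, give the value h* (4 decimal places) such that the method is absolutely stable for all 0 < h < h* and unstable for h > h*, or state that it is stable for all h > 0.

(-4.0000,0); λ=-2 ⇒ h* = (4)/2 = 2.0000.

On y'=λy, z=hλ:
  y_{n+1} = y_n + z·[3/4·y_n + 1/4·y_{n+1}] ⇒ (1 − 1/4z)y_{n+1} = (1 + 3/4z)y_n
  so R(z) = (1 + 3/4z)/(1 − 1/4z).

Find x<0 with |R(x)|<1.
x=-0.79: |R|=0.3403
R=−1: 1+3/4x = −1+1/4x ⇒ -1/2x=2 ⇒ x=2/(-1/2)=-4.0000
Confirm numerically:
  x=-2.741: |R|=0.62646 <1
  x=-2.161: |R|=0.40302 <1
  x=-2.048: |R|=0.35450 <1
  x=-4.381: |R|=1.09092 >1
  x=-4.347: |R|=1.08314 >1
  x=-4.264: |R|=1.06389 >1
Stable set (-4.0000, 0).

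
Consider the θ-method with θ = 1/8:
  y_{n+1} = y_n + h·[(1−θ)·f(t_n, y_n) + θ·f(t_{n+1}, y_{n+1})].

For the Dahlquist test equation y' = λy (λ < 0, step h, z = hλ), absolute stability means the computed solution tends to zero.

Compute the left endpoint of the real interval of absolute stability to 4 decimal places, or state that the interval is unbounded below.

left endpoint -2.6667.

Test eqn y'=λy, z=hλ:
  y_{n+1} = y_n + z·[7/8·y_n + 1/8·y_{n+1}] ⇒ (1 − 1/8z)y_{n+1} = (1 + 7/8z)y_n
  R(z) = (1 + 7/8z)/(1 − 1/8z).

Solve |R(x)|<1 on ℝ⁻.
x=-1.12: |R|=0.0175
R=−1: 1+7/8x = −1+1/8x ⇒ -3/4x=2 ⇒ x=2/(-3/4)=-2.6667
Confirm numerically:
  x=-2.504: |R|=0.90708 <1
  x=-2.117: |R|=0.67401 <1
  x=-2.012: |R|=0.60767 <1
  x=-1.265: |R|=0.09228 <1
  x=-3.045: |R|=1.20552 >1
  x=-2.888: |R|=1.12197 >1
Interval (-2.6667, 0).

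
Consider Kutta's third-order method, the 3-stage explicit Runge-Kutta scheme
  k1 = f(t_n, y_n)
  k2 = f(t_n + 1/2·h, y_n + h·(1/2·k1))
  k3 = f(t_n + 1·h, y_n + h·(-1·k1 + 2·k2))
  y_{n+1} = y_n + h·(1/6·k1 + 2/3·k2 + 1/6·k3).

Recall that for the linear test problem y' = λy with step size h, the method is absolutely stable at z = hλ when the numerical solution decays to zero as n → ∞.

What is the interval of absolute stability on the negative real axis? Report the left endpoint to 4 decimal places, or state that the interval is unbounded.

Test eqn y'=λy, z=hλ:
  order 3, 3-stage ⇒ R(z)=1+z+z^2/2+z^3/6
  (e.g. R(-0.55)=0.57352, |R|=0.57352)

Boundary: |R(x)|=1, x<0.
x=-0.55: |R|=0.5735
|R(-2.9)|=1.7598 |R(-2.33)|=0.7238 |R(-2)|=0.3333
Bisect:
  x_lo=-3.2686 |R|=2.7467  x_hi=-0.1480 |R|=0.8624
  mid=-1.70830 |R|=0.08004 →hi
  mid=-2.48842 |R|=0.96046 →hi
  mid=-2.87849 |R|=1.71069 →lo
  mid=-2.68346 |R|=1.30356 →lo
  mid=-2.58594 |R|=1.12447 →lo
  mid=-2.53718 |R|=1.04063 →lo
  mid=-2.51280 |R|=1.00010 →lo
  mid=-2.50061 |R|=0.98017 →hi
  ...
  [-2.51280,-2.51261] ⇒ x*=-2.5127
So |R|<1 on (-2.5127, 0).

z∈(-2.5127,0).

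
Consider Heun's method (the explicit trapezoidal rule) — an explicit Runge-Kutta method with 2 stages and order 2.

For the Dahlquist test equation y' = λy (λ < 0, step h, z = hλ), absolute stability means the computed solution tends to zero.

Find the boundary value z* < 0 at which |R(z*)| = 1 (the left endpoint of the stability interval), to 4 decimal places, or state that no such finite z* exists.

On y'=λy, z=hλ:
  order 2, 2-stage ⇒ R(z)=1+z+z^2/2
  (e.g. R(-0.57)=0.59245, |R|=0.59245)

Boundary: |R(x)|=1, x<0.
x=-0.57: |R|=0.5924
|R(-1.6)|=0.6800 |R(-0.93)|=0.5025 |R(-0.59)|=0.5840
Bisect:
  x_lo=-2.5120 |R|=1.6431  x_hi=-0.3813 |R|=0.6914
  mid=-1.44666 |R|=0.59975 →hi
  mid=-1.97934 |R|=0.97956 →hi
  mid=-2.24569 |R|=1.27587 →lo
  mid=-2.11252 |R|=1.11885 →lo
  mid=-2.04593 |R|=1.04698 →lo
  mid=-2.01264 |R|=1.01272 →lo
  mid=-1.99599 |R|=0.99600 →hi
  mid=-2.00431 |R|=1.00432 →lo
  mid=-2.00015 |R|=1.00015 →lo
  mid=-1.99807 |R|=0.99807 →hi
  ...
  [-2.00002,-1.99989] ⇒ x*=-2.0000
So |R|<1 on (-2.0000, 0).

z* = -2.0000.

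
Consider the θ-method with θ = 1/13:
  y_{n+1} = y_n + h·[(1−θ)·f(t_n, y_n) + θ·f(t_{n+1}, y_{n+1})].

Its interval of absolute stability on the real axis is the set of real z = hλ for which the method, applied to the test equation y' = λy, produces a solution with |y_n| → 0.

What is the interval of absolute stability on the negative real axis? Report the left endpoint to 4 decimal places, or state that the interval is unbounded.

z∈(-2.3636,0).

With y'=λy (z=hλ):
  y_{n+1} = y_n + z·[12/13·y_n + 1/13·y_{n+1}] ⇒ (1 − 1/13z)y_{n+1} = (1 + 12/13z)y_n
  so R(z) = (1 + 12/13z)/(1 − 1/13z).

Find x<0 with |R(x)|<1.
x=-1.72: |R|=0.5190
R=−1: 1+12/13x = −1+1/13x ⇒ -11/13x=2 ⇒ x=2/(-11/13)=-2.3636
Confirm numerically:
  x=-2.328: |R|=0.97443 <1
  x=-1.890: |R|=0.65010 <1
  x=-1.534: |R|=0.37209 <1
  x=-1.435: |R|=0.29234 <1
  x=-2.873: |R|=1.35299 >1
  x=-2.803: |R|=1.30583 >1
  x=-2.545: |R|=1.12834 >1
So |R|<1 on (-2.3636, 0).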